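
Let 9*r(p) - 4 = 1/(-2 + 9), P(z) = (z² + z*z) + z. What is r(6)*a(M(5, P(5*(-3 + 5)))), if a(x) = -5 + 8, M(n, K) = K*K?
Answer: 29/21 ≈ 1.3810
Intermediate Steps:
P(z) = z + 2*z² (P(z) = (z² + z²) + z = 2*z² + z = z + 2*z²)
r(p) = 29/63 (r(p) = 4/9 + 1/(9*(-2 + 9)) = 4/9 + (⅑)/7 = 4/9 + (⅑)*(⅐) = 4/9 + 1/63 = 29/63)
M(n, K) = K²
a(x) = 3
r(6)*a(M(5, P(5*(-3 + 5)))) = (29/63)*3 = 29/21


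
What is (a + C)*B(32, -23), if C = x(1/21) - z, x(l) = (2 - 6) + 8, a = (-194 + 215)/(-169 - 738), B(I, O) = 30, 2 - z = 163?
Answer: 4489020/907 ≈ 4949.3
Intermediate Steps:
z = -161 (z = 2 - 1*163 = 2 - 163 = -161)
a = -21/907 (a = 21/(-907) = 21*(-1/907) = -21/907 ≈ -0.023153)
x(l) = 4 (x(l) = -4 + 8 = 4)
C = 165 (C = 4 - 1*(-161) = 4 + 161 = 165)
(a + C)*B(32, -23) = (-21/907 + 165)*30 = (149634/907)*30 = 4489020/907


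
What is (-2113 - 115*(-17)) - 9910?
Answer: -10068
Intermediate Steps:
(-2113 - 115*(-17)) - 9910 = (-2113 + 1955) - 9910 = -158 - 9910 = -10068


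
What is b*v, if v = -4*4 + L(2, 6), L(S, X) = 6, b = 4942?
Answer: -49420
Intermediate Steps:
v = -10 (v = -4*4 + 6 = -16 + 6 = -10)
b*v = 4942*(-10) = -49420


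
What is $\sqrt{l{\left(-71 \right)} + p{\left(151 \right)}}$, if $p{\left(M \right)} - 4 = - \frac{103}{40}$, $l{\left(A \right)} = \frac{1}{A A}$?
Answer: $\frac{\sqrt{2873770}}{1420} \approx 1.1938$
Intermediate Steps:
$l{\left(A \right)} = \frac{1}{A^{2}}$
$p{\left(M \right)} = \frac{57}{40}$ ($p{\left(M \right)} = 4 - \frac{103}{40} = \frac{57}{40}$)
$\sqrt{l{\left(-71 \right)} + p{\left(151 \right)}} = \sqrt{\frac{1}{5041} + \frac{57}{40}} = \sqrt{\frac{287377}{201640}} = \frac{\sqrt{2873770}}{1420}$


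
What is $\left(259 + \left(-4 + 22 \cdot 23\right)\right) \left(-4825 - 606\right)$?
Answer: $-4132991$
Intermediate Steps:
$\left(259 + \left(-4 + 22 \cdot 23\right)\right) \left(-4825 - 606\right) = \left(259 + \left(-4 + 506\right)\right) \left(-5431\right) = \left(259 + 502\right) \left(-5431\right) = 761 \left(-5431\right) = -4132991$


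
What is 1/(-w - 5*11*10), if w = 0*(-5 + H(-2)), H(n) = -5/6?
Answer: -1/550 ≈ -0.0018182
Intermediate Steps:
H(n) = -5/6 (H(n) = -5*1/6 = -5/6)
w = 0 (w = 0*(-5 - 5/6) = 0*(-35/6) = 0)
1/(-w - 5*11*10) = 1/(-1*0 - 5*11*10) = 1/(0 - 55*10) = 1/(0 - 550) = 1/(-550) = -1/550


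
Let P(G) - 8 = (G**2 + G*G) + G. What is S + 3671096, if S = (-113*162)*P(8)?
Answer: 1035032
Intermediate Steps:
P(G) = 8 + G + 2*G**2 (P(G) = 8 + ((G**2 + G*G) + G) = 8 + ((G**2 + G**2) + G) = 8 + (2*G**2 + G) = 8 + (G + 2*G**2) = 8 + G + 2*G**2)
S = -2636064 (S = (-113*162)*(8 + 8 + 2*8**2) = -18306*(8 + 8 + 2*64) = -18306*(8 + 8 + 128) = -18306*144 = -2636064)
S + 3671096 = -2636064 + 3671096 = 1035032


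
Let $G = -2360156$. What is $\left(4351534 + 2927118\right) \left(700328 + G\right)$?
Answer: $-12081310391856$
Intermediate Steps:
$\left(4351534 + 2927118\right) \left(700328 + G\right) = \left(4351534 + 2927118\right) \left(700328 - 2360156\right) = 7278652 \left(-1659828\right) = -12081310391856$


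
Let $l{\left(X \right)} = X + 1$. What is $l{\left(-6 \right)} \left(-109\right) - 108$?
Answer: $437$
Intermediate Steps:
$l{\left(X \right)} = 1 + X$
$l{\left(-6 \right)} \left(-109\right) - 108 = \left(1 - 6\right) \left(-109\right) - 108 = \left(-5\right) \left(-109\right) - 108 = 545 - 108 = 437$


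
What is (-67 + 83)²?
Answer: 256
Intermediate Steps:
(-67 + 83)² = 16² = 256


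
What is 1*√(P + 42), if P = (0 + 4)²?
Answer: √58 ≈ 7.6158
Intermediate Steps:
P = 16 (P = 4² = 16)
1*√(P + 42) = 1*√(16 + 42) = 1*√58 = √58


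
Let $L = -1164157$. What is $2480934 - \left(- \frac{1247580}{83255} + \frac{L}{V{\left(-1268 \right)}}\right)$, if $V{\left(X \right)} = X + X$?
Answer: $\frac{104743489632593}{42226936} \approx 2.4805 \cdot 10^{6}$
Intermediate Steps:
$V{\left(X \right)} = 2 X$
$2480934 - \left(- \frac{1247580}{83255} + \frac{L}{V{\left(-1268 \right)}}\right) = 2480934 - \left(- \frac{1247580}{83255} - \frac{1164157}{2 \left(-1268\right)}\right) = 2480934 - \left(\left(-1247580\right) \frac{1}{83255} - \frac{1164157}{-2536}\right) = 2480934 - \left(- \frac{249516}{16651} - - \frac{1164157}{2536}\right) = 2480934 - \left(- \frac{249516}{16651} + \frac{1164157}{2536}\right) = 2480934 - \frac{18751605631}{42226936} = \frac{104743489632593}{42226936}$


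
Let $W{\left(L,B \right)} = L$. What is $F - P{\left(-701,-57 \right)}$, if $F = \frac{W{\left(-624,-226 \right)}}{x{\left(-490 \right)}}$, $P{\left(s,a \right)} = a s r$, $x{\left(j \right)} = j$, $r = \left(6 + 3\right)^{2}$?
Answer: $- \frac{792946353}{245} \approx -3.2365 \cdot 10^{6}$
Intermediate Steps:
$r = 81$ ($r = 9^{2} = 81$)
$P{\left(s,a \right)} = 81 a s$ ($P{\left(s,a \right)} = a s 81 = 81 a s$)
$F = \frac{312}{245}$ ($F = - \frac{624}{-490} = \left(-624\right) \left(- \frac{1}{490}\right) = \frac{312}{245} \approx 1.2735$)
$F - P{\left(-701,-57 \right)} = \frac{312}{245} - 81 \left(-57\right) \left(-701\right) = \frac{312}{245} - 3236517 = - \frac{792946353}{245}$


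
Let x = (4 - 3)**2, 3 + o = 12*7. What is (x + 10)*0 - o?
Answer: -81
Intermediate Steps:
o = 81 (o = -3 + 12*7 = -3 + 84 = 81)
x = 1 (x = 1**2 = 1)
(x + 10)*0 - o = (1 + 10)*0 - 1*81 = 11*0 - 81 = 0 - 81 = -81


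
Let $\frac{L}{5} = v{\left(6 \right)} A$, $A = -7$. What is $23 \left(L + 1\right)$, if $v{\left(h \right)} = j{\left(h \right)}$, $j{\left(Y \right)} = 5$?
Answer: $-4002$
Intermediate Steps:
$v{\left(h \right)} = 5$
$L = -175$ ($L = 5 \cdot 5 \left(-7\right) = 5 \left(-35\right) = -175$)
$23 \left(L + 1\right) = 23 \left(-175 + 1\right) = 23 \left(-174\right) = -4002$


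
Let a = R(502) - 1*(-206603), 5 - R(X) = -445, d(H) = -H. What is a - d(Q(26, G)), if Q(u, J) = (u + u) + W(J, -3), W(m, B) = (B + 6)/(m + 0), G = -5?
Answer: 1035522/5 ≈ 2.0710e+5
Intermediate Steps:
W(m, B) = (6 + B)/m
Q(u, J) = 2*u + 3/J (Q(u, J) = (u + u) + (6 - 3)/J = 2*u + 3/J)
R(X) = 450 (R(X) = 5 - 1*(-445) = 5 + 445 = 450)
a = 207053 (a = 450 - 1*(-206603) = 450 + 206603 = 207053)
a - d(Q(26, G)) = 207053 - (-1)*(2*26 + 3/(-5)) = 207053 - (-1)*(52 + 3*(-⅕)) = 207053 - (-1)*(52 - ⅗) = 207053 - (-1)*257/5 = 207053 - 1*(-257/5) = 207053 + 257/5 = 1035522/5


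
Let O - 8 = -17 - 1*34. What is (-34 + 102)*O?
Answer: -2924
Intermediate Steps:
O = -43 (O = 8 + (-17 - 1*34) = 8 + (-17 - 34) = 8 - 51 = -43)
(-34 + 102)*O = (-34 + 102)*(-43) = 68*(-43) = -2924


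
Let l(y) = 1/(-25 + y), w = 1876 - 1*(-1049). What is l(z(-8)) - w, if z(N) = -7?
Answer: -93601/32 ≈ -2925.0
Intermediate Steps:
w = 2925 (w = 1876 + 1049 = 2925)
l(z(-8)) - w = 1/(-25 - 7) - 1*2925 = 1/(-32) - 2925 = -1/32 - 2925 = -93601/32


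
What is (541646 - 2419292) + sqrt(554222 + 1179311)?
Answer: -1877646 + 23*sqrt(3277) ≈ -1.8763e+6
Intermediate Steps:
(541646 - 2419292) + sqrt(554222 + 1179311) = -1877646 + sqrt(1733533) = -1877646 + 23*sqrt(3277)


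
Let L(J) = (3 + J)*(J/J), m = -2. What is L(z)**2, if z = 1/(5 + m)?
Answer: 100/9 ≈ 11.111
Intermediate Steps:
z = 1/3 (z = 1/(5 - 2) = 1/3 ≈ 0.33333)
L(J) = 3 + J (L(J) = (3 + J)*1 = 3 + J)
L(z)**2 = (3 + 1/3)**2 = (10/3)**2 = 100/9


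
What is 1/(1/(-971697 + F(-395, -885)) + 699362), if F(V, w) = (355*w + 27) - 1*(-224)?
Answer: 1285621/899114473801 ≈ 1.4299e-6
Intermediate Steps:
F(V, w) = 251 + 355*w (F(V, w) = (27 + 355*w) + 224 = 251 + 355*w)
1/(1/(-971697 + F(-395, -885)) + 699362) = 1/(1/(-971697 + (251 + 355*(-885))) + 699362) = 1/(1/(-971697 + (251 - 314175)) + 699362) = 1/(1/(-971697 - 313924) + 699362) = 1/(1/(-1285621) + 699362) = 1/(-1/1285621 + 699362) = 1/(899114473801/1285621) = 1285621/899114473801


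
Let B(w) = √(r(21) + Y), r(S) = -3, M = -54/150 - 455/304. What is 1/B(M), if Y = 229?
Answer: √226/226 ≈ 0.066519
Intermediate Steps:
M = -14111/7600 (M = -54*1/150 - 455*1/304 = -9/25 - 455/304 = -14111/7600 ≈ -1.8567)
B(w) = √226 (B(w) = √(-3 + 229) = √226)
1/B(M) = 1/(√226) = √226/226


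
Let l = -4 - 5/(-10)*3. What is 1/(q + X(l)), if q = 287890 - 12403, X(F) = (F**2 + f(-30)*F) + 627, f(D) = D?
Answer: 4/1104781 ≈ 3.6206e-6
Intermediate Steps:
l = -5/2 (l = -4 - 5*(-1/10)*3 = -4 + (1/2)*3 = -4 + 3/2 = -5/2 ≈ -2.5000)
X(F) = 627 + F**2 - 30*F (X(F) = (F**2 - 30*F) + 627 = 627 + F**2 - 30*F)
q = 275487
1/(q + X(l)) = 1/(275487 + (627 + (-5/2)**2 - 30*(-5/2))) = 1/(275487 + (627 + 25/4 + 75)) = 1/(275487 + 2833/4) = 1/(1104781/4) = 4/1104781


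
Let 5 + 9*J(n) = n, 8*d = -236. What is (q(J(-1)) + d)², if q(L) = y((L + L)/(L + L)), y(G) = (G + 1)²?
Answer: 2601/4 ≈ 650.25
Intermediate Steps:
d = -59/2 (d = (⅛)*(-236) = -59/2 ≈ -29.500)
y(G) = (1 + G)²
J(n) = -5/9 + n/9
q(L) = 4 (q(L) = (1 + (L + L)/(L + L))² = (1 + (2*L)/((2*L)))² = (1 + (2*L)*(1/(2*L)))² = (1 + 1)² = 2² = 4)
(q(J(-1)) + d)² = (4 - 59/2)² = (-51/2)² = 2601/4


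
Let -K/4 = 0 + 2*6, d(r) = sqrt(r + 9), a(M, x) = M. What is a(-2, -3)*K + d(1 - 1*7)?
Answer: 96 + sqrt(3) ≈ 97.732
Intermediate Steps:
d(r) = sqrt(9 + r)
K = -48 (K = -4*(0 + 2*6) = -4*(0 + 12) = -4*12 = -48)
a(-2, -3)*K + d(1 - 1*7) = -2*(-48) + sqrt(9 + (1 - 1*7)) = 96 + sqrt(9 + (1 - 7)) = 96 + sqrt(9 - 6) = 96 + sqrt(3)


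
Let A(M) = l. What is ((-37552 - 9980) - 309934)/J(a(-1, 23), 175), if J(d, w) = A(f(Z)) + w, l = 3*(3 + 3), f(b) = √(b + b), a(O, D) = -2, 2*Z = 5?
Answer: -357466/193 ≈ -1852.2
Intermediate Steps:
Z = 5/2 (Z = (½)*5 = 5/2 ≈ 2.5000)
f(b) = √2*√b (f(b) = √(2*b) = √2*√b)
l = 18 (l = 3*6 = 18)
A(M) = 18
J(d, w) = 18 + w
((-37552 - 9980) - 309934)/J(a(-1, 23), 175) = ((-37552 - 9980) - 309934)/(18 + 175) = (-47532 - 309934)/193 = -357466*1/193 = -357466/193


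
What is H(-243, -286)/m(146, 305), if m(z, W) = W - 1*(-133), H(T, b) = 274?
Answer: 137/219 ≈ 0.62557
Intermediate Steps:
m(z, W) = 133 + W (m(z, W) = W + 133 = 133 + W)
H(-243, -286)/m(146, 305) = 274/(133 + 305) = 274/438 = 274*(1/438) = 137/219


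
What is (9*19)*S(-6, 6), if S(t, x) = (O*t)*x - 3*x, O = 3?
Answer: -21546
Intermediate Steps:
S(t, x) = -3*x + 3*t*x (S(t, x) = (3*t)*x - 3*x = 3*t*x - 3*x = -3*x + 3*t*x)
(9*19)*S(-6, 6) = (9*19)*(3*6*(-1 - 6)) = 171*(3*6*(-7)) = 171*(-126) = -21546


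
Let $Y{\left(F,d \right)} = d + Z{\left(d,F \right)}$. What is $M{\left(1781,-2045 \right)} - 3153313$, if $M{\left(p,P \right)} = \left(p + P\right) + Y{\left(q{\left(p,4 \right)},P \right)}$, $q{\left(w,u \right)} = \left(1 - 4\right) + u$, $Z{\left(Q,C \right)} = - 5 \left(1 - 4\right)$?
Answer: $-3155607$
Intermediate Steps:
$Z{\left(Q,C \right)} = 15$ ($Z{\left(Q,C \right)} = \left(-5\right) \left(-3\right) = 15$)
$q{\left(w,u \right)} = -3 + u$
$Y{\left(F,d \right)} = 15 + d$ ($Y{\left(F,d \right)} = d + 15 = 15 + d$)
$M{\left(p,P \right)} = 15 + p + 2 P$ ($M{\left(p,P \right)} = \left(p + P\right) + \left(15 + P\right) = \left(P + p\right) + \left(15 + P\right) = 15 + p + 2 P$)
$M{\left(1781,-2045 \right)} - 3153313 = \left(15 + 1781 + 2 \left(-2045\right)\right) - 3153313 = \left(15 + 1781 - 4090\right) - 3153313 = -2294 - 3153313 = -3155607$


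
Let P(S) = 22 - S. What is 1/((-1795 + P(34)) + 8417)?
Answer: 1/6610 ≈ 0.00015129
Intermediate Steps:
1/((-1795 + P(34)) + 8417) = 1/((-1795 + (22 - 1*34)) + 8417) = 1/((-1795 + (22 - 34)) + 8417) = 1/((-1795 - 12) + 8417) = 1/(-1807 + 8417) = 1/6610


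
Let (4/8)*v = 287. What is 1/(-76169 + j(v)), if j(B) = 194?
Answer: -1/75975 ≈ -1.3162e-5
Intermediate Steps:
v = 574 (v = 2*287 = 574)
1/(-76169 + j(v)) = 1/(-76169 + 194) = 1/(-75975) = -1/75975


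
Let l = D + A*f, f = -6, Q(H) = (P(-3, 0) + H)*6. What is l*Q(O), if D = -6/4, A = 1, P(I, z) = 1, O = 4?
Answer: -225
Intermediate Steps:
Q(H) = 6 + 6*H (Q(H) = (1 + H)*6 = 6 + 6*H)
D = -3/2 (D = -6*1/4 = -3/2 ≈ -1.5000)
l = -15/2 (l = -3/2 + 1*(-6) = -3/2 - 6 = -15/2 ≈ -7.5000)
l*Q(O) = -15*(6 + 6*4)/2 = -15*(6 + 24)/2 = -15/2*30 = -225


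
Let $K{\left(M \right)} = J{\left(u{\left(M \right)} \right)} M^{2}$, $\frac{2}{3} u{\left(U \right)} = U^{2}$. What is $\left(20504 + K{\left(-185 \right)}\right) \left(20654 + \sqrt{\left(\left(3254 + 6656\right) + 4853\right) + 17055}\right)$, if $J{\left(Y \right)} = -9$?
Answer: $-5938458734 - 287521 \sqrt{31818} \approx -5.9897 \cdot 10^{9}$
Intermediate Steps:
$u{\left(U \right)} = \frac{3 U^{2}}{2}$
$K{\left(M \right)} = - 9 M^{2}$
$\left(20504 + K{\left(-185 \right)}\right) \left(20654 + \sqrt{\left(\left(3254 + 6656\right) + 4853\right) + 17055}\right) = \left(20504 - 9 \left(-185\right)^{2}\right) \left(20654 + \sqrt{\left(\left(3254 + 6656\right) + 4853\right) + 17055}\right) = \left(20504 - 308025\right) \left(20654 + \sqrt{\left(9910 + 4853\right) + 17055}\right) = \left(20504 - 308025\right) \left(20654 + \sqrt{14763 + 17055}\right) = - 287521 \left(20654 + \sqrt{31818}\right) = -5938458734 - 287521 \sqrt{31818}$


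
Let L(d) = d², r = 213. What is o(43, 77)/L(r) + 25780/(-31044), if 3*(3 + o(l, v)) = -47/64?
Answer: -18715416821/22534963776 ≈ -0.83051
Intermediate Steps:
o(l, v) = -623/192 (o(l, v) = -3 + (-47/64)/3 = -3 + (-47*1/64)/3 = -3 + (⅓)*(-47/64) = -3 - 47/192 = -623/192)
o(43, 77)/L(r) + 25780/(-31044) = -623/(192*(213²)) + 25780/(-31044) = -623/192/45369 + 25780*(-1/31044) = -623/192*1/45369 - 6445/7761 = -623/8710848 - 6445/7761 = -18715416821/22534963776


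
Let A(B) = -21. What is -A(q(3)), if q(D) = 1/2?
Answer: 21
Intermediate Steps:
q(D) = ½
-A(q(3)) = -1*(-21) = 21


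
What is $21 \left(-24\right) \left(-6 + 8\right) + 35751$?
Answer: $34743$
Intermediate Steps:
$21 \left(-24\right) \left(-6 + 8\right) + 35751 = \left(-504\right) 2 + 35751 = -1008 + 35751 = 34743$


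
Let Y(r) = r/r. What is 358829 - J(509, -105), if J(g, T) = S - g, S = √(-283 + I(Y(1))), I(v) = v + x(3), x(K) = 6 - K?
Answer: 359338 - 3*I*√31 ≈ 3.5934e+5 - 16.703*I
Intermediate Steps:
Y(r) = 1
I(v) = 3 + v (I(v) = v + (6 - 1*3) = v + (6 - 3) = v + 3 = 3 + v)
S = 3*I*√31 (S = √(-283 + (3 + 1)) = √(-283 + 4) = √(-279) = 3*I*√31 ≈ 16.703*I)
J(g, T) = -g + 3*I*√31 (J(g, T) = 3*I*√31 - g = -g + 3*I*√31)
358829 - J(509, -105) = 358829 - (-1*509 + 3*I*√31) = 358829 - (-509 + 3*I*√31) = 358829 + (509 - 3*I*√31) = 359338 - 3*I*√31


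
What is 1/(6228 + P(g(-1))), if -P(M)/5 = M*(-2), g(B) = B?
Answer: 1/6218 ≈ 0.00016082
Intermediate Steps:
P(M) = 10*M (P(M) = -5*M*(-2) = -(-10)*M = 10*M)
1/(6228 + P(g(-1))) = 1/(6228 + 10*(-1)) = 1/(6228 - 10) = 1/6218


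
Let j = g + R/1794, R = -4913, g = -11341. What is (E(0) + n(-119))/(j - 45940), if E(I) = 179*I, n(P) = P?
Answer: 213486/102767027 ≈ 0.0020774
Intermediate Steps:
j = -20350667/1794 (j = -11341 - 4913/1794 = -20350667/1794 ≈ -11344.)
(E(0) + n(-119))/(j - 45940) = (179*0 - 119)/(-20350667/1794 - 45940) = (0 - 119)/(-102767027/1794) = -119*(-1794/102767027) = 213486/102767027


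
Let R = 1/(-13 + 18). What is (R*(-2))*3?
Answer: -6/5 ≈ -1.2000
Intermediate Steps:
R = ⅕ (R = 1/5 = ⅕ ≈ 0.20000)
(R*(-2))*3 = ((⅕)*(-2))*3 = -⅖*3 = -6/5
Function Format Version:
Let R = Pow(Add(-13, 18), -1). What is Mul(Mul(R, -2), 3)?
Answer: Rational(-6, 5) ≈ -1.2000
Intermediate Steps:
R = Rational(1, 5) (R = Pow(5, -1) = Rational(1, 5) ≈ 0.20000)
Mul(Mul(R, -2), 3) = Mul(Mul(Rational(1, 5), -2), 3) = Mul(Rational(-2, 5), 3) = Rational(-6, 5)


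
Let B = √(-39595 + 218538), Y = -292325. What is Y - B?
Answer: -292325 - √178943 ≈ -2.9275e+5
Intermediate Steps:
B = √178943 ≈ 423.02
Y - B = -292325 - √178943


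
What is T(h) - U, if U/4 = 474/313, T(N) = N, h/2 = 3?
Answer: -18/313 ≈ -0.057508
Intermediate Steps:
h = 6 (h = 2*3 = 6)
U = 1896/313 (U = 4*(474/313) = 1896/313 ≈ 6.0575)
T(h) - U = 6 - 1*1896/313 = 6 - 1896/313 = -18/313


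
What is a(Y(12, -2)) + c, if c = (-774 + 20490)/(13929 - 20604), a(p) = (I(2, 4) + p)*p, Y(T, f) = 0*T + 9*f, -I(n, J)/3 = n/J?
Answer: 774403/2225 ≈ 348.05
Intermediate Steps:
I(n, J) = -3*n/J
Y(T, f) = 9*f (Y(T, f) = 0 + 9*f = 9*f)
a(p) = p*(-3/2 + p) (a(p) = (-3*2/4 + p)*p = (-3*2*1/4 + p)*p = (-3/2 + p)*p = p*(-3/2 + p))
c = -6572/2225 (c = 19716/(-6675) = 19716*(-1/6675) = -6572/2225 ≈ -2.9537)
a(Y(12, -2)) + c = (9*(-2))*(-3 + 2*(9*(-2)))/2 - 6572/2225 = (1/2)*(-18)*(-3 + 2*(-18)) - 6572/2225 = (1/2)*(-18)*(-3 - 36) - 6572/2225 = (1/2)*(-18)*(-39) - 6572/2225 = 351 - 6572/2225 = 774403/2225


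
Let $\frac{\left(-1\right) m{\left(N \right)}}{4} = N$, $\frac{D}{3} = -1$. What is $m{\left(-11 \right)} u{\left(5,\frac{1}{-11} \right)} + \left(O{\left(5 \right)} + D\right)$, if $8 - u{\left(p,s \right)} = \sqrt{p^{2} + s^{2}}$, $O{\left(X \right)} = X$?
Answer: $354 - 4 \sqrt{3026} \approx 133.96$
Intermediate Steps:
$D = -3$ ($D = 3 \left(-1\right) = -3$)
$m{\left(N \right)} = - 4 N$
$u{\left(p,s \right)} = 8 - \sqrt{p^{2} + s^{2}}$
$m{\left(-11 \right)} u{\left(5,\frac{1}{-11} \right)} + \left(O{\left(5 \right)} + D\right) = \left(-4\right) \left(-11\right) \left(8 - \sqrt{5^{2} + \left(\frac{1}{-11}\right)^{2}}\right) + \left(5 - 3\right) = 44 \left(8 - \sqrt{25 + \left(- \frac{1}{11}\right)^{2}}\right) + 2 = 44 \left(8 - \sqrt{25 + \frac{1}{121}}\right) + 2 = 44 \left(8 - \sqrt{\frac{3026}{121}}\right) + 2 = 44 \left(8 - \frac{\sqrt{3026}}{11}\right) + 2 = \left(352 - 4 \sqrt{3026}\right) + 2 = 354 - 4 \sqrt{3026}$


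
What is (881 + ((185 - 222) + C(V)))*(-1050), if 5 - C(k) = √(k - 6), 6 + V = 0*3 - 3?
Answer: -891450 + 1050*I*√15 ≈ -8.9145e+5 + 4066.6*I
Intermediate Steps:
V = -9 (V = -6 + (0*3 - 3) = -6 + (0 - 3) = -6 - 3 = -9)
C(k) = 5 - √(-6 + k) (C(k) = 5 - √(k - 6) = 5 - √(-6 + k))
(881 + ((185 - 222) + C(V)))*(-1050) = (881 + ((185 - 222) + (5 - √(-6 - 9))))*(-1050) = (881 + (-37 + (5 - √(-15))))*(-1050) = (881 + (-37 + (5 - I*√15)))*(-1050) = (881 + (-32 - I*√15))*(-1050) = (849 - I*√15)*(-1050) = -891450 + 1050*I*√15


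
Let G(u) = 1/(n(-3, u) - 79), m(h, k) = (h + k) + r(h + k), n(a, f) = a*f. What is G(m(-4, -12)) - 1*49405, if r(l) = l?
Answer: -839884/17 ≈ -49405.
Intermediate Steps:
m(h, k) = 2*h + 2*k (m(h, k) = (h + k) + (h + k) = 2*h + 2*k)
G(u) = 1/(-79 - 3*u) (G(u) = 1/(-3*u - 79) = 1/(-79 - 3*u))
G(m(-4, -12)) - 1*49405 = -1/(79 + 3*(2*(-4) + 2*(-12))) - 1*49405 = -1/(79 + 3*(-8 - 24)) - 49405 = -1/(79 + 3*(-32)) - 49405 = -1/(79 - 96) - 49405 = -1/(-17) - 49405 = -1*(-1/17) - 49405 = 1/17 - 49405 = -839884/17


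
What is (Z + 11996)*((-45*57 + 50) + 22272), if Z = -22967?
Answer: -216754047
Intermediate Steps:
(Z + 11996)*((-45*57 + 50) + 22272) = (-22967 + 11996)*((-45*57 + 50) + 22272) = -10971*((-2565 + 50) + 22272) = -10971*(-2515 + 22272) = -10971*19757 = -216754047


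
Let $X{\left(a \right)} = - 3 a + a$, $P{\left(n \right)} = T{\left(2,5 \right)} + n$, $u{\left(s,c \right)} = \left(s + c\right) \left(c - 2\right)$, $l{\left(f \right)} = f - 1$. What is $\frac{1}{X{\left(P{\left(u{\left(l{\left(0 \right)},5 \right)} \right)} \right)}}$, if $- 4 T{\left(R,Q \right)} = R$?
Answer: $- \frac{1}{23} \approx -0.043478$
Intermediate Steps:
$T{\left(R,Q \right)} = - \frac{R}{4}$
$l{\left(f \right)} = -1 + f$ ($l{\left(f \right)} = f - 1 = -1 + f$)
$u{\left(s,c \right)} = \left(-2 + c\right) \left(c + s\right)$ ($u{\left(s,c \right)} = \left(c + s\right) \left(-2 + c\right) = \left(-2 + c\right) \left(c + s\right)$)
$P{\left(n \right)} = - \frac{1}{2} + n$ ($P{\left(n \right)} = \left(- \frac{1}{4}\right) 2 + n = - \frac{1}{2} + n$)
$X{\left(a \right)} = - 2 a$
$\frac{1}{X{\left(P{\left(u{\left(l{\left(0 \right)},5 \right)} \right)} \right)}} = \frac{1}{\left(-2\right) \left(- \frac{1}{2} + \left(5^{2} - 10 - 2 \left(-1 + 0\right) + 5 \left(-1 + 0\right)\right)\right)} = \frac{1}{\left(-2\right) \left(- \frac{1}{2} + \left(25 - 10 - -2 + 5 \left(-1\right)\right)\right)} = \frac{1}{\left(-2\right) \left(- \frac{1}{2} + \left(25 - 10 + 2 - 5\right)\right)} = \frac{1}{\left(-2\right) \left(- \frac{1}{2} + 12\right)} = \frac{1}{\left(-2\right) \frac{23}{2}} = \frac{1}{-23} = - \frac{1}{23}$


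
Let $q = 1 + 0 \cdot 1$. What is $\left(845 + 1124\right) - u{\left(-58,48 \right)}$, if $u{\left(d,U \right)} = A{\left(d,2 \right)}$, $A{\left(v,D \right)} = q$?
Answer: $1968$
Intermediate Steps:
$q = 1$ ($q = 1 + 0 = 1$)
$A{\left(v,D \right)} = 1$
$u{\left(d,U \right)} = 1$
$\left(845 + 1124\right) - u{\left(-58,48 \right)} = \left(845 + 1124\right) - 1 = 1969 - 1 = 1968$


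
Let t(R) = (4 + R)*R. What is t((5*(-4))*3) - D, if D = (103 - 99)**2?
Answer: 3344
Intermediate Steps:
D = 16 (D = 4**2 = 16)
t(R) = R*(4 + R)
t((5*(-4))*3) - D = ((5*(-4))*3)*(4 + (5*(-4))*3) - 1*16 = (-20*3)*(4 - 20*3) - 16 = -60*(4 - 60) - 16 = -60*(-56) - 16 = 3360 - 16 = 3344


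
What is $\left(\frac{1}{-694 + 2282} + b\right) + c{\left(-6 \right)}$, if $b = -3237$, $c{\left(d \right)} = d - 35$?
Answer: $- \frac{5205463}{1588} \approx -3278.0$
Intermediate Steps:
$c{\left(d \right)} = -35 + d$
$\left(\frac{1}{-694 + 2282} + b\right) + c{\left(-6 \right)} = \left(\frac{1}{-694 + 2282} - 3237\right) - 41 = \left(\frac{1}{1588} - 3237\right) - 41 = - \frac{5140355}{1588} - 41 = - \frac{5205463}{1588}$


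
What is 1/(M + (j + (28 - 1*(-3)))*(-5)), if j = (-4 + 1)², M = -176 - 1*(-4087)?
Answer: 1/3711 ≈ 0.00026947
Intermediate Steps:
M = 3911 (M = -176 + 4087 = 3911)
j = 9 (j = (-3)² = 9)
1/(M + (j + (28 - 1*(-3)))*(-5)) = 1/(3911 + (9 + (28 - 1*(-3)))*(-5)) = 1/(3911 + (9 + (28 + 3))*(-5)) = 1/(3911 + (9 + 31)*(-5)) = 1/(3911 + 40*(-5)) = 1/(3911 - 200) = 1/3711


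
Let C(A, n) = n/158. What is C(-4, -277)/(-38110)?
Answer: 277/6021380 ≈ 4.6003e-5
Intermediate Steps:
C(A, n) = n/158 (C(A, n) = n*(1/158) = n/158)
C(-4, -277)/(-38110) = ((1/158)*(-277))/(-38110) = -277/158*(-1/38110) = 277/6021380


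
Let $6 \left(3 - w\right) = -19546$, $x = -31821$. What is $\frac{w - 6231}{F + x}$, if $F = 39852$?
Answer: $- \frac{8911}{24093} \approx -0.36986$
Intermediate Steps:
$w = \frac{9782}{3}$ ($w = 3 - - \frac{9773}{3} = 3 + \frac{9773}{3} = \frac{9782}{3} \approx 3260.7$)
$\frac{w - 6231}{F + x} = \frac{\frac{9782}{3} - 6231}{39852 - 31821} = - \frac{8911}{3 \cdot 8031} = \left(- \frac{8911}{3}\right) \frac{1}{8031} = - \frac{8911}{24093}$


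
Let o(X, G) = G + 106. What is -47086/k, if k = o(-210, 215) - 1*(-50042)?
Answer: -47086/50363 ≈ -0.93493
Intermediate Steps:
o(X, G) = 106 + G
k = 50363 (k = (106 + 215) - 1*(-50042) = 321 + 50042 = 50363)
-47086/k = -47086/50363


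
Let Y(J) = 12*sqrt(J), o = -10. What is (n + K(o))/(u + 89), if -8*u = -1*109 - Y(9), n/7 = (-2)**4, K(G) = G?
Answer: 816/857 ≈ 0.95216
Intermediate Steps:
n = 112 (n = 7*(-2)**4 = 7*16 = 112)
u = 145/8 (u = -(-1*109 - 12*sqrt(9))/8 = -(-109 - 12*3)/8 = -(-109 - 1*36)/8 = -(-109 - 36)/8 = -1/8*(-145) = 145/8 ≈ 18.125)
(n + K(o))/(u + 89) = (112 - 10)/(145/8 + 89) = 102/(857/8) = 102*(8/857) = 816/857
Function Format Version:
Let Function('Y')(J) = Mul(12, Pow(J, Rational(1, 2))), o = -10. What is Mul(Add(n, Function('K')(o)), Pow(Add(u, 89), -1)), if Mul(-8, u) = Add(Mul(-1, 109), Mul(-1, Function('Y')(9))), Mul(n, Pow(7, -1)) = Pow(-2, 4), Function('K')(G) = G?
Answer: Rational(816, 857) ≈ 0.95216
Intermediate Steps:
n = 112 (n = Mul(7, Pow(-2, 4)) = Mul(7, 16) = 112)
u = Rational(145, 8) (u = Mul(Rational(-1, 8), Add(Mul(-1, 109), Mul(-1, Mul(12, Pow(9, Rational(1, 2)))))) = Mul(Rational(-1, 8), Add(-109, Mul(-1, Mul(12, 3)))) = Mul(Rational(-1, 8), Add(-109, Mul(-1, 36))) = Mul(Rational(-1, 8), Add(-109, -36)) = Mul(Rational(-1, 8), -145) = Rational(145, 8) ≈ 18.125)
Mul(Add(n, Function('K')(o)), Pow(Add(u, 89), -1)) = Mul(Add(112, -10), Pow(Add(Rational(145, 8), 89), -1)) = Mul(102, Pow(Rational(857, 8), -1)) = Mul(102, Rational(8, 857)) = Rational(816, 857)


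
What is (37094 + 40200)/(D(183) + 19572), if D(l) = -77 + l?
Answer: 38647/9839 ≈ 3.9279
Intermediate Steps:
(37094 + 40200)/(D(183) + 19572) = (37094 + 40200)/((-77 + 183) + 19572) = 77294/(106 + 19572) = 77294/19678 = 77294*(1/19678) = 38647/9839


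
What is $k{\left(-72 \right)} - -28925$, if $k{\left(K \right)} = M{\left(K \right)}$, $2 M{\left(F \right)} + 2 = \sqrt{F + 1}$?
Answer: $28924 + \frac{i \sqrt{71}}{2} \approx 28924.0 + 4.2131 i$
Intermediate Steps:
$M{\left(F \right)} = -1 + \frac{\sqrt{1 + F}}{2}$ ($M{\left(F \right)} = -1 + \frac{\sqrt{F + 1}}{2} = -1 + \frac{\sqrt{1 + F}}{2}$)
$k{\left(K \right)} = -1 + \frac{\sqrt{1 + K}}{2}$
$k{\left(-72 \right)} - -28925 = \left(-1 + \frac{\sqrt{1 - 72}}{2}\right) - -28925 = \left(-1 + \frac{\sqrt{-71}}{2}\right) + 28925 = \left(-1 + \frac{i \sqrt{71}}{2}\right) + 28925 = 28924 + \frac{i \sqrt{71}}{2}$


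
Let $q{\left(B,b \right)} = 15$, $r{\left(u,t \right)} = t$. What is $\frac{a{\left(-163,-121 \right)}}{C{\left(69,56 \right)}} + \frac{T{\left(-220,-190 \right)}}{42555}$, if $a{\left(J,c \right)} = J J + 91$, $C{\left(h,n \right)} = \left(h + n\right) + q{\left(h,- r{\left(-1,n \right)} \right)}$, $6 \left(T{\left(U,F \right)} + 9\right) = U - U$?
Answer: $\frac{18908584}{99295} \approx 190.43$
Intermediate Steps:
$T{\left(U,F \right)} = -9$ ($T{\left(U,F \right)} = -9 + \frac{U - U}{6} = -9 + \frac{1}{6} \cdot 0 = -9 + 0 = -9$)
$C{\left(h,n \right)} = 15 + h + n$ ($C{\left(h,n \right)} = \left(h + n\right) + 15 = 15 + h + n$)
$a{\left(J,c \right)} = 91 + J^{2}$ ($a{\left(J,c \right)} = J^{2} + 91 = 91 + J^{2}$)
$\frac{a{\left(-163,-121 \right)}}{C{\left(69,56 \right)}} + \frac{T{\left(-220,-190 \right)}}{42555} = \frac{91 + \left(-163\right)^{2}}{15 + 69 + 56} - \frac{9}{42555} = \frac{91 + 26569}{140} - \frac{3}{14185} = 26660 \cdot \frac{1}{140} - \frac{3}{14185} = \frac{1333}{7} - \frac{3}{14185} = \frac{18908584}{99295}$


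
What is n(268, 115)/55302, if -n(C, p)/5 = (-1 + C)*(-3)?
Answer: 1335/18434 ≈ 0.072420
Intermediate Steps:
n(C, p) = -15 + 15*C (n(C, p) = -5*(-1 + C)*(-3) = -5*(3 - 3*C) = -15 + 15*C)
n(268, 115)/55302 = (-15 + 15*268)/55302 = (-15 + 4020)*(1/55302) = 4005*(1/55302) = 1335/18434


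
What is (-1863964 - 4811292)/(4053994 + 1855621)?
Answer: -6675256/5909615 ≈ -1.1296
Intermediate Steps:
(-1863964 - 4811292)/(4053994 + 1855621) = -6675256/5909615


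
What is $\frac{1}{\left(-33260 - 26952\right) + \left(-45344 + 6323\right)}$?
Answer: $- \frac{1}{99233} \approx -1.0077 \cdot 10^{-5}$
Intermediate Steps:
$\frac{1}{\left(-33260 - 26952\right) + \left(-45344 + 6323\right)} = \frac{1}{-60212 - 39021} = \frac{1}{-99233} = - \frac{1}{99233}$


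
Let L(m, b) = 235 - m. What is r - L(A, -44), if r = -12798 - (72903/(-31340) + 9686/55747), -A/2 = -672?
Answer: -20418219680919/1747110980 ≈ -11687.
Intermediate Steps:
A = 1344 (A = -2*(-672) = 1344)
r = -22355765757739/1747110980 (r = -12798 - (72903*(-1/31340) + 9686*(1/55747)) = -12798 - (-72903/31340 + 9686/55747) = -12798 - 1*(-3760564301/1747110980) = -12798 + 3760564301/1747110980 = -22355765757739/1747110980 ≈ -12796.)
r - L(A, -44) = -22355765757739/1747110980 - (235 - 1*1344) = -22355765757739/1747110980 - (235 - 1344) = -22355765757739/1747110980 - 1*(-1109) = -22355765757739/1747110980 + 1109 = -20418219680919/1747110980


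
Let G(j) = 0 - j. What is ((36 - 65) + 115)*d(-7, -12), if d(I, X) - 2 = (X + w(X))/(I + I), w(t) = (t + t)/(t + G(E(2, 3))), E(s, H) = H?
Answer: 8256/35 ≈ 235.89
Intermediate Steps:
G(j) = -j
w(t) = 2*t/(-3 + t) (w(t) = (t + t)/(t - 1*3) = (2*t)/(t - 3) = (2*t)/(-3 + t) = 2*t/(-3 + t))
d(I, X) = 2 + (X + 2*X/(-3 + X))/(2*I) (d(I, X) = 2 + (X + 2*X/(-3 + X))/(I + I) = 2 + (X + 2*X/(-3 + X))/((2*I)) = 2 + (X + 2*X/(-3 + X))*(1/(2*I)) = 2 + (X + 2*X/(-3 + X))/(2*I))
((36 - 65) + 115)*d(-7, -12) = ((36 - 65) + 115)*((-12 + (-3 - 12)*(-12 + 4*(-7))/2)/((-7)*(-3 - 12))) = (-29 + 115)*(-⅐*(-12 + (½)*(-15)*(-12 - 28))/(-15)) = 86*(-⅐*(-1/15)*(-12 + (½)*(-15)*(-40))) = 86*(-⅐*(-1/15)*(-12 + 300)) = 86*(-⅐*(-1/15)*288) = 86*(96/35) = 8256/35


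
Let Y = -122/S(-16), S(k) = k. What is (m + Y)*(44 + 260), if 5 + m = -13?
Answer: -3154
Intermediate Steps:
m = -18 (m = -5 - 13 = -18)
Y = 61/8 (Y = -122/(-16) = -122*(-1/16) = 61/8 ≈ 7.6250)
(m + Y)*(44 + 260) = (-18 + 61/8)*(44 + 260) = -83/8*304 = -3154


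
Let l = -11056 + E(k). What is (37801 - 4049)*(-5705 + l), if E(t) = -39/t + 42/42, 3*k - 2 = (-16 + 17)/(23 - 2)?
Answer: -24407320024/43 ≈ -5.6761e+8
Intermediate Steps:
k = 43/63 (k = ⅔ + ((-16 + 17)/(23 - 2))/3 = ⅔ + (1/21)/3 = ⅔ + (1*(1/21))/3 = ⅔ + (⅓)*(1/21) = ⅔ + 1/63 = 43/63 ≈ 0.68254)
E(t) = 1 - 39/t (E(t) = -39/t + 42*(1/42) = -39/t + 1 = 1 - 39/t)
l = -477822/43 (l = -11056 + (-39 + 43/63)/(43/63) = -11056 + (63/43)*(-2414/63) = -11056 - 2414/43 = -477822/43 ≈ -11112.)
(37801 - 4049)*(-5705 + l) = (37801 - 4049)*(-5705 - 477822/43) = 33752*(-723137/43) = -24407320024/43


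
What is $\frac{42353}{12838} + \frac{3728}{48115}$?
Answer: $\frac{2085674659}{617700370} \approx 3.3765$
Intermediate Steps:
$\frac{42353}{12838} + \frac{3728}{48115} = \frac{2085674659}{617700370}$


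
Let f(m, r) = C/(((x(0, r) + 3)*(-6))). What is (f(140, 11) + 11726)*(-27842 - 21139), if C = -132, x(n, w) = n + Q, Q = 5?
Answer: -2297943615/4 ≈ -5.7449e+8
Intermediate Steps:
x(n, w) = 5 + n (x(n, w) = n + 5 = 5 + n)
f(m, r) = 11/4 (f(m, r) = -132*(-1/(6*((5 + 0) + 3))) = -132*(-1/(6*(5 + 3))) = -132/(8*(-6)) = -132/(-48) = -132*(-1/48) = 11/4)
(f(140, 11) + 11726)*(-27842 - 21139) = (11/4 + 11726)*(-27842 - 21139) = (46915/4)*(-48981) = -2297943615/4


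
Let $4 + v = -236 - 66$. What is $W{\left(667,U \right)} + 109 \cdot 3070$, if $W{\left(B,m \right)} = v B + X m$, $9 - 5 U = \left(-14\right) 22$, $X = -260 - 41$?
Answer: $\frac{557223}{5} \approx 1.1144 \cdot 10^{5}$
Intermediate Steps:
$X = -301$
$v = -306$ ($v = -4 - 302 = -306$)
$U = \frac{317}{5}$ ($U = \frac{9}{5} - \frac{\left(-14\right) 22}{5} = \frac{9}{5} - - \frac{308}{5} = \frac{9}{5} + \frac{308}{5} = \frac{317}{5} \approx 63.4$)
$W{\left(B,m \right)} = - 306 B - 301 m$
$W{\left(667,U \right)} + 109 \cdot 3070 = \left(\left(-306\right) 667 - \frac{95417}{5}\right) + 109 \cdot 3070 = \left(-204102 - \frac{95417}{5}\right) + 334630 = - \frac{1115927}{5} + 334630 = \frac{557223}{5}$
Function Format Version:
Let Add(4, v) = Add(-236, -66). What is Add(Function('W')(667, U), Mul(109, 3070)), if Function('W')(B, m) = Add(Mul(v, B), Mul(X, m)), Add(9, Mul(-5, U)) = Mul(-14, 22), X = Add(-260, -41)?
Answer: Rational(557223, 5) ≈ 1.1144e+5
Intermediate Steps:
X = -301
v = -306 (v = Add(-4, Add(-236, -66)) = Add(-4, -302) = -306)
U = Rational(317, 5) (U = Add(Rational(9, 5), Mul(Rational(-1, 5), Mul(-14, 22))) = Add(Rational(9, 5), Mul(Rational(-1, 5), -308)) = Add(Rational(9, 5), Rational(308, 5)) = Rational(317, 5) ≈ 63.400)
Function('W')(B, m) = Add(Mul(-306, B), Mul(-301, m))
Add(Function('W')(667, U), Mul(109, 3070)) = Add(Add(Mul(-306, 667), Mul(-301, Rational(317, 5))), Mul(109, 3070)) = Add(Add(-204102, Rational(-95417, 5)), 334630) = Add(Rational(-1115927, 5), 334630) = Rational(557223, 5)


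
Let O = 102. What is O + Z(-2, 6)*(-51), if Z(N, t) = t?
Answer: -204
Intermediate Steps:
O + Z(-2, 6)*(-51) = 102 + 6*(-51) = 102 - 306 = -204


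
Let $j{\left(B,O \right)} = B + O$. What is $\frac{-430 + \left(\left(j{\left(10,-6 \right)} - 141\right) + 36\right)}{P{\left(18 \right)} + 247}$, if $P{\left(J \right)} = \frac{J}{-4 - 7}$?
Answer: $- \frac{5841}{2699} \approx -2.1641$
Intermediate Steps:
$P{\left(J \right)} = - \frac{J}{11}$ ($P{\left(J \right)} = \frac{J}{-11} = J \left(- \frac{1}{11}\right) = - \frac{J}{11}$)
$\frac{-430 + \left(\left(j{\left(10,-6 \right)} - 141\right) + 36\right)}{P{\left(18 \right)} + 247} = \frac{-430 + \left(\left(\left(10 - 6\right) - 141\right) + 36\right)}{\left(- \frac{1}{11}\right) 18 + 247} = \frac{-430 + \left(\left(4 - 141\right) + 36\right)}{- \frac{18}{11} + 247} = \frac{-430 + \left(-137 + 36\right)}{\frac{2699}{11}} = \left(-430 - 101\right) \frac{11}{2699} = \left(-531\right) \frac{11}{2699} = - \frac{5841}{2699}$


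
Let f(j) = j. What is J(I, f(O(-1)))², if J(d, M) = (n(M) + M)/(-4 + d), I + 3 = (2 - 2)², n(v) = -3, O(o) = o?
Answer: 16/49 ≈ 0.32653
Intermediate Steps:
I = -3 (I = -3 + (2 - 2)² = -3 + 0² = -3 + 0 = -3)
J(d, M) = (-3 + M)/(-4 + d)
J(I, f(O(-1)))² = ((-3 - 1)/(-4 - 3))² = (-4/(-7))² = (-⅐*(-4))² = (4/7)² = 16/49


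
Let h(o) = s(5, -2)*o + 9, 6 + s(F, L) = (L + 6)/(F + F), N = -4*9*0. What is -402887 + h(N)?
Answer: -402878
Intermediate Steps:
N = 0 (N = -36*0 = 0)
s(F, L) = -6 + (6 + L)/(2*F) (s(F, L) = -6 + (L + 6)/(F + F) = -6 + (6 + L)/((2*F)) = -6 + (6 + L)*(1/(2*F)) = -6 + (6 + L)/(2*F))
h(o) = 9 - 28*o/5 (h(o) = ((½)*(6 - 2 - 12*5)/5)*o + 9 = ((½)*(⅕)*(6 - 2 - 60))*o + 9 = ((½)*(⅕)*(-56))*o + 9 = -28*o/5 + 9 = 9 - 28*o/5)
-402887 + h(N) = -402887 + (9 - 28/5*0) = -402887 + (9 + 0) = -402887 + 9 = -402878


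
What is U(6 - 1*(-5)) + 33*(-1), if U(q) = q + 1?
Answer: -21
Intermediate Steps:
U(q) = 1 + q
U(6 - 1*(-5)) + 33*(-1) = (1 + (6 - 1*(-5))) + 33*(-1) = (1 + (6 + 5)) - 33 = (1 + 11) - 33 = 12 - 33 = -21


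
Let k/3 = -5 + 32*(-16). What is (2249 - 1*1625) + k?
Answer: -927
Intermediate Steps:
k = -1551 (k = 3*(-5 + 32*(-16)) = 3*(-5 - 512) = 3*(-517) = -1551)
(2249 - 1*1625) + k = (2249 - 1*1625) - 1551 = (2249 - 1625) - 1551 = 624 - 1551 = -927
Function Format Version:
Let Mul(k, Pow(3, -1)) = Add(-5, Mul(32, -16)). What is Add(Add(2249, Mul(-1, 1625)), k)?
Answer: -927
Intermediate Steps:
k = -1551 (k = Mul(3, Add(-5, Mul(32, -16))) = Mul(3, Add(-5, -512)) = Mul(3, -517) = -1551)
Add(Add(2249, Mul(-1, 1625)), k) = Add(Add(2249, Mul(-1, 1625)), -1551) = Add(Add(2249, -1625), -1551) = Add(624, -1551) = -927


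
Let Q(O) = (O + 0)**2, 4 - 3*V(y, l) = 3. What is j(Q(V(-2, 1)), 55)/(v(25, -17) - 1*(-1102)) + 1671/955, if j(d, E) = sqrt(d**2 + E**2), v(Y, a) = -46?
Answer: 1671/955 + sqrt(245026)/9504 ≈ 1.8018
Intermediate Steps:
V(y, l) = 1/3 (V(y, l) = 4/3 - 1/3*3 = 4/3 - 1 = 1/3)
Q(O) = O**2
j(d, E) = sqrt(E**2 + d**2)
j(Q(V(-2, 1)), 55)/(v(25, -17) - 1*(-1102)) + 1671/955 = sqrt(55**2 + ((1/3)**2)**2)/(-46 - 1*(-1102)) + 1671/955 = sqrt(3025 + (1/9)**2)/(-46 + 1102) + 1671*(1/955) = sqrt(3025 + 1/81)/1056 + 1671/955 = sqrt(245026/81)*(1/1056) + 1671/955 = (sqrt(245026)/9)*(1/1056) + 1671/955 = sqrt(245026)/9504 + 1671/955 = 1671/955 + sqrt(245026)/9504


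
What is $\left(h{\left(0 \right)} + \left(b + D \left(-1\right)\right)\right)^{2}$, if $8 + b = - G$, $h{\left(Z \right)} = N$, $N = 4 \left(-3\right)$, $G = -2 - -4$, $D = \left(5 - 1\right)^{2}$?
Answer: $1444$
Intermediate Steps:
$D = 16$ ($D = 4^{2} = 16$)
$G = 2$ ($G = -2 + 4 = 2$)
$N = -12$
$h{\left(Z \right)} = -12$
$b = -10$ ($b = -8 - 2 = -10$)
$\left(h{\left(0 \right)} + \left(b + D \left(-1\right)\right)\right)^{2} = \left(-12 + \left(-10 + 16 \left(-1\right)\right)\right)^{2} = \left(-12 - 26\right)^{2} = \left(-38\right)^{2} = 1444$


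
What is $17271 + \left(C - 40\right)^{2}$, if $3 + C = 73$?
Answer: $18171$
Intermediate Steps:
$C = 70$ ($C = -3 + 73 = 70$)
$17271 + \left(C - 40\right)^{2} = 17271 + \left(70 - 40\right)^{2} = 17271 + 30^{2} = 17271 + 900 = 18171$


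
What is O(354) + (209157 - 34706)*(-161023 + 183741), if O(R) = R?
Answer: 3963178172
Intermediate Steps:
O(354) + (209157 - 34706)*(-161023 + 183741) = 354 + (209157 - 34706)*(-161023 + 183741) = 354 + 174451*22718 = 354 + 3963177818 = 3963178172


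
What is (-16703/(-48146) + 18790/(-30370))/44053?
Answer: -39739323/6441403316306 ≈ -6.1694e-6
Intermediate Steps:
(-16703/(-48146) + 18790/(-30370))/44053 = (-16703*(-1/48146) + 18790*(-1/30370))*(1/44053) = (16703/48146 - 1879/3037)*(1/44053) = -39739323/146219402*1/44053 = -39739323/6441403316306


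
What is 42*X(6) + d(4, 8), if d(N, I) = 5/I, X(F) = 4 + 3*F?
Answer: 7397/8 ≈ 924.63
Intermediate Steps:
42*X(6) + d(4, 8) = 42*(4 + 3*6) + 5/8 = 42*(4 + 18) + 5*(⅛) = 42*22 + 5/8 = 924 + 5/8 = 7397/8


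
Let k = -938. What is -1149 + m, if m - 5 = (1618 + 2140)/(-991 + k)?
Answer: -2210534/1929 ≈ -1145.9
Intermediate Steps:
m = 5887/1929 (m = 5 + (1618 + 2140)/(-991 - 938) = 5 + 3758/(-1929) = 5 + 3758*(-1/1929) = 5 - 3758/1929 = 5887/1929 ≈ 3.0518)
-1149 + m = -1149 + 5887/1929 = -2210534/1929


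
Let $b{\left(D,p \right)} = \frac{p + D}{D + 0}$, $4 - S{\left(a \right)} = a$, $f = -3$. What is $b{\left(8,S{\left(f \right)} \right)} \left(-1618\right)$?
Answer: $- \frac{12135}{4} \approx -3033.8$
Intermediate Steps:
$S{\left(a \right)} = 4 - a$
$b{\left(D,p \right)} = \frac{D + p}{D}$
$b{\left(8,S{\left(f \right)} \right)} \left(-1618\right) = \frac{8 + \left(4 - -3\right)}{8} \left(-1618\right) = \frac{8 + \left(4 + 3\right)}{8} \left(-1618\right) = \frac{8 + 7}{8} \left(-1618\right) = \frac{1}{8} \cdot 15 \left(-1618\right) = \frac{15}{8} \left(-1618\right) = - \frac{12135}{4}$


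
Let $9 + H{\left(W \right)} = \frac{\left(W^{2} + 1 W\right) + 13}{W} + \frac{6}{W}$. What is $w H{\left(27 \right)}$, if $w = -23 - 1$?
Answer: $- \frac{4256}{9} \approx -472.89$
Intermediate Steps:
$w = -24$ ($w = -23 - 1 = -24$)
$H{\left(W \right)} = -9 + \frac{6}{W} + \frac{13 + W + W^{2}}{W}$ ($H{\left(W \right)} = -9 + \left(\frac{\left(W^{2} + 1 W\right) + 13}{W} + \frac{6}{W}\right) = -9 + \left(\frac{\left(W^{2} + W\right) + 13}{W} + \frac{6}{W}\right) = -9 + \left(\frac{\left(W + W^{2}\right) + 13}{W} + \frac{6}{W}\right) = -9 + \left(\frac{13 + W + W^{2}}{W} + \frac{6}{W}\right) = -9 + \left(\frac{6}{W} + \frac{13 + W + W^{2}}{W}\right) = -9 + \frac{6}{W} + \frac{13 + W + W^{2}}{W}$)
$w H{\left(27 \right)} = - 24 \left(-8 + 27 + \frac{19}{27}\right) = \left(-24\right) \frac{532}{27} = - \frac{4256}{9}$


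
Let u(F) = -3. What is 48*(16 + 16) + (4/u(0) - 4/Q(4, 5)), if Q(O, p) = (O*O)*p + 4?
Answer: 32227/21 ≈ 1534.6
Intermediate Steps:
Q(O, p) = 4 + p*O**2 (Q(O, p) = O**2*p + 4 = p*O**2 + 4 = 4 + p*O**2)
48*(16 + 16) + (4/u(0) - 4/Q(4, 5)) = 48*(16 + 16) + (4/(-3) - 4/(4 + 5*4**2)) = 48*32 + (4*(-1/3) - 4/(4 + 5*16)) = 1536 + (-4/3 - 4/(4 + 80)) = 1536 + (-4/3 - 4/84) = 1536 + (-4/3 - 4*1/84) = 1536 + (-4/3 - 1/21) = 1536 - 29/21 = 32227/21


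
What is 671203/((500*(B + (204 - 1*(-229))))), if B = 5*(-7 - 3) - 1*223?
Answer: 671203/80000 ≈ 8.3900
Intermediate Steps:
B = -273 (B = 5*(-10) - 223 = -50 - 223 = -273)
671203/((500*(B + (204 - 1*(-229))))) = 671203/((500*(-273 + (204 - 1*(-229))))) = 671203/((500*(-273 + (204 + 229)))) = 671203/((500*(-273 + 433))) = 671203/((500*160)) = 671203/80000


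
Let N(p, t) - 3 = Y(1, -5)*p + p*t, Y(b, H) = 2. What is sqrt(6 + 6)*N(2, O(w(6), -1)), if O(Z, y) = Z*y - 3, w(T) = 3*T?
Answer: -70*sqrt(3) ≈ -121.24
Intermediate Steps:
O(Z, y) = -3 + Z*y
N(p, t) = 3 + 2*p + p*t (N(p, t) = 3 + (2*p + p*t) = 3 + 2*p + p*t)
sqrt(6 + 6)*N(2, O(w(6), -1)) = sqrt(6 + 6)*(3 + 2*2 + 2*(-3 + (3*6)*(-1))) = sqrt(12)*(3 + 4 + 2*(-3 + 18*(-1))) = (2*sqrt(3))*(3 + 4 + 2*(-3 - 18)) = (2*sqrt(3))*(3 + 4 + 2*(-21)) = (2*sqrt(3))*(3 + 4 - 42) = (2*sqrt(3))*(-35) = -70*sqrt(3)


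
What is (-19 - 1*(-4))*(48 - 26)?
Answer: -330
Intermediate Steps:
(-19 - 1*(-4))*(48 - 26) = (-19 + 4)*22 = -15*22 = -330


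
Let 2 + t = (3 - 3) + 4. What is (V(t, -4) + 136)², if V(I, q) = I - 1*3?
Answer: 18225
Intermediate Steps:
t = 2 (t = -2 + ((3 - 3) + 4) = -2 + (0 + 4) = -2 + 4 = 2)
V(I, q) = -3 + I (V(I, q) = I - 3 = -3 + I)
(V(t, -4) + 136)² = ((-3 + 2) + 136)² = (-1 + 136)² = 135² = 18225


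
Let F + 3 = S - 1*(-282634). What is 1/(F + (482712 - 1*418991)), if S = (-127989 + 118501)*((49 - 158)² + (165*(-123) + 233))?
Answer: 1/77967680 ≈ 1.2826e-8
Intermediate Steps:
S = 77621328 (S = -9488*((-109)² + (-20295 + 233)) = -9488*(11881 - 20062) = -9488*(-8181) = 77621328)
F = 77903959 (F = -3 + (77621328 - 1*(-282634)) = -3 + (77621328 + 282634) = -3 + 77903962 = 77903959)
1/(F + (482712 - 1*418991)) = 1/(77903959 + (482712 - 1*418991)) = 1/(77903959 + (482712 - 418991)) = 1/(77903959 + 63721) = 1/77967680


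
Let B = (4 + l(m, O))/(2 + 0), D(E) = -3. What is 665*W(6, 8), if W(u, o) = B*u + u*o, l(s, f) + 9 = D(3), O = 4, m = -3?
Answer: 15960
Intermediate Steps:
l(s, f) = -12 (l(s, f) = -9 - 3 = -12)
B = -4 (B = (4 - 12)/(2 + 0) = -8/2 = -8*1/2 = -4)
W(u, o) = -4*u + o*u (W(u, o) = -4*u + u*o = -4*u + o*u)
665*W(6, 8) = 665*(6*(-4 + 8)) = 665*(6*4) = 665*24 = 15960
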